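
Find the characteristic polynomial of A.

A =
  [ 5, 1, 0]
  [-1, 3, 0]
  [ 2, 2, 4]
x^3 - 12*x^2 + 48*x - 64

Expanding det(x·I − A) (e.g. by cofactor expansion or by noting that A is similar to its Jordan form J, which has the same characteristic polynomial as A) gives
  χ_A(x) = x^3 - 12*x^2 + 48*x - 64
which factors as (x - 4)^3. The eigenvalues (with algebraic multiplicities) are λ = 4 with multiplicity 3.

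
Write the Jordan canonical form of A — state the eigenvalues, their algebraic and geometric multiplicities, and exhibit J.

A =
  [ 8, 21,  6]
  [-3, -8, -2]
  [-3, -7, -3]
J_2(-1) ⊕ J_1(-1)

The characteristic polynomial is
  det(x·I − A) = x^3 + 3*x^2 + 3*x + 1 = (x + 1)^3

Eigenvalues and multiplicities (the geometric multiplicity of λ is n − rank(A − λI), which equals the number of Jordan blocks for λ):
  λ = -1: algebraic multiplicity = 3, geometric multiplicity = 2

Determining the block sizes for each eigenvalue:
  λ = -1: 2 blocks summing to 3 forces exactly one block of size 2 and the rest size 1 → block sizes [2, 1]

Assembling the blocks gives a Jordan form
J =
  [-1,  1,  0]
  [ 0, -1,  0]
  [ 0,  0, -1]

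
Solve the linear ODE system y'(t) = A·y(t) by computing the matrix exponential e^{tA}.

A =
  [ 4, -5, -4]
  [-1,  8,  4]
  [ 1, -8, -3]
e^{tA} =
  [t^2*exp(3*t) + t*exp(3*t) + exp(3*t), t^2*exp(3*t) - 5*t*exp(3*t), -4*t*exp(3*t)]
  [-t^2*exp(3*t) - t*exp(3*t), -t^2*exp(3*t) + 5*t*exp(3*t) + exp(3*t), 4*t*exp(3*t)]
  [3*t^2*exp(3*t)/2 + t*exp(3*t), 3*t^2*exp(3*t)/2 - 8*t*exp(3*t), -6*t*exp(3*t) + exp(3*t)]

Strategy: write A = P · J · P⁻¹ where J is a Jordan canonical form, so e^{tA} = P · e^{tJ} · P⁻¹, and e^{tJ} can be computed block-by-block.

A has Jordan form
J =
  [3, 1, 0]
  [0, 3, 1]
  [0, 0, 3]
(up to reordering of blocks).

Per-block formulas:
  For a 3×3 Jordan block J_3(3): exp(t · J_3(3)) = e^(3t)·(I + t·N + (t^2/2)·N^2), where N is the 3×3 nilpotent shift.

After assembling e^{tJ} and conjugating by P, we get:

e^{tA} =
  [t^2*exp(3*t) + t*exp(3*t) + exp(3*t), t^2*exp(3*t) - 5*t*exp(3*t), -4*t*exp(3*t)]
  [-t^2*exp(3*t) - t*exp(3*t), -t^2*exp(3*t) + 5*t*exp(3*t) + exp(3*t), 4*t*exp(3*t)]
  [3*t^2*exp(3*t)/2 + t*exp(3*t), 3*t^2*exp(3*t)/2 - 8*t*exp(3*t), -6*t*exp(3*t) + exp(3*t)]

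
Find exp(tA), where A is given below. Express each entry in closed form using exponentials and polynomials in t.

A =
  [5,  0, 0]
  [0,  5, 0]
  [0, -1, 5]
e^{tA} =
  [exp(5*t), 0, 0]
  [0, exp(5*t), 0]
  [0, -t*exp(5*t), exp(5*t)]

Strategy: write A = P · J · P⁻¹ where J is a Jordan canonical form, so e^{tA} = P · e^{tJ} · P⁻¹, and e^{tJ} can be computed block-by-block.

A has Jordan form
J =
  [5, 1, 0]
  [0, 5, 0]
  [0, 0, 5]
(up to reordering of blocks).

Per-block formulas:
  For a 1×1 block at λ = 5: exp(t · [5]) = [e^(5t)].
  For a 2×2 Jordan block J_2(5): exp(t · J_2(5)) = e^(5t)·(I + t·N), where N is the 2×2 nilpotent shift.

After assembling e^{tJ} and conjugating by P, we get:

e^{tA} =
  [exp(5*t), 0, 0]
  [0, exp(5*t), 0]
  [0, -t*exp(5*t), exp(5*t)]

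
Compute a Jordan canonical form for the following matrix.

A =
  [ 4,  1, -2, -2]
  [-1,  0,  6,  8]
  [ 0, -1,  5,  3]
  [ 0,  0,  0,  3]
J_3(3) ⊕ J_1(3)

The characteristic polynomial is
  det(x·I − A) = x^4 - 12*x^3 + 54*x^2 - 108*x + 81 = (x - 3)^4

Eigenvalues and multiplicities (the geometric multiplicity of λ is n − rank(A − λI), which equals the number of Jordan blocks for λ):
  λ = 3: algebraic multiplicity = 4, geometric multiplicity = 2

Determining the block sizes for each eigenvalue:
  λ = 3: with am = 4 and gm = 2, the partition is not yet determined (e.g. several partitions of 4 into 2 parts exist). Let N = A − (3)·I. Computing rank(N^1) = 2, rank(N^2) = 1, rank(N^3) = 0; the number of blocks of size ≥ j is rank(N^{j−1}) − rank(N^j), giving [2, 1, 1]. So we have 1 block(s) of size 3, 1 block(s) of size 1 → block sizes [3, 1]

Assembling the blocks gives a Jordan form
J =
  [3, 1, 0, 0]
  [0, 3, 1, 0]
  [0, 0, 3, 0]
  [0, 0, 0, 3]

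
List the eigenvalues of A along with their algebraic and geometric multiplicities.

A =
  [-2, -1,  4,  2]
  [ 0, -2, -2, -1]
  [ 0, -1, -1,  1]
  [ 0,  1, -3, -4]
λ = -3: alg = 1, geom = 1; λ = -2: alg = 3, geom = 1

Step 1 — factor the characteristic polynomial to read off the algebraic multiplicities:
  χ_A(x) = (x + 2)^3*(x + 3)

Step 2 — compute geometric multiplicities via the rank-nullity identity g(λ) = n − rank(A − λI):
  rank(A − (-3)·I) = 3, so dim ker(A − (-3)·I) = n − 3 = 1
  rank(A − (-2)·I) = 3, so dim ker(A − (-2)·I) = n − 3 = 1

Summary:
  λ = -3: algebraic multiplicity = 1, geometric multiplicity = 1
  λ = -2: algebraic multiplicity = 3, geometric multiplicity = 1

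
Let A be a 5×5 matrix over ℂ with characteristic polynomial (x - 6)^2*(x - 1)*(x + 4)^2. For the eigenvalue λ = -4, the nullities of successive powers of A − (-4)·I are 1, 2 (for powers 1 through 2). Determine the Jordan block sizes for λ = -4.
Block sizes for λ = -4: [2]

From the dimensions of kernels of powers, the number of Jordan blocks of size at least j is d_j − d_{j−1} where d_j = dim ker(N^j) (with d_0 = 0). Computing the differences gives [1, 1].
The number of blocks of size exactly k is (#blocks of size ≥ k) − (#blocks of size ≥ k + 1), so the partition is: 1 block(s) of size 2.
In nonincreasing order the block sizes are [2].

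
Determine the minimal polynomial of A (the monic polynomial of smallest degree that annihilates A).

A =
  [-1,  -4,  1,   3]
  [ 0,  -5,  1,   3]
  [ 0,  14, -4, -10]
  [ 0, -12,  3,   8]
x^3 + x^2

The characteristic polynomial is χ_A(x) = x^2*(x + 1)^2, so the eigenvalues are known. The minimal polynomial is
  m_A(x) = Π_λ (x − λ)^{k_λ}
where k_λ is the size of the *largest* Jordan block for λ (equivalently, the smallest k with (A − λI)^k v = 0 for every generalised eigenvector v of λ).

  λ = -1: largest Jordan block has size 1, contributing (x + 1)
  λ = 0: largest Jordan block has size 2, contributing (x − 0)^2

So m_A(x) = x^2*(x + 1) = x^3 + x^2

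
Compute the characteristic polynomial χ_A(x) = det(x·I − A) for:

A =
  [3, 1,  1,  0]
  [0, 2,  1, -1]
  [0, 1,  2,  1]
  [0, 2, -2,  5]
x^4 - 12*x^3 + 54*x^2 - 108*x + 81

Expanding det(x·I − A) (e.g. by cofactor expansion or by noting that A is similar to its Jordan form J, which has the same characteristic polynomial as A) gives
  χ_A(x) = x^4 - 12*x^3 + 54*x^2 - 108*x + 81
which factors as (x - 3)^4. The eigenvalues (with algebraic multiplicities) are λ = 3 with multiplicity 4.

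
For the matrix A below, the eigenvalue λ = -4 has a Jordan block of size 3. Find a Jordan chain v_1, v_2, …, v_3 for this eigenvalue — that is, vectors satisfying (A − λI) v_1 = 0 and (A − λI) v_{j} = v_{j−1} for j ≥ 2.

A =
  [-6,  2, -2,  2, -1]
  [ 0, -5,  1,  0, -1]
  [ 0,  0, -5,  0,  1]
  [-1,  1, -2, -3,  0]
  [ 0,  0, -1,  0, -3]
A Jordan chain for λ = -4 of length 3:
v_1 = (1, 0, 0, 1, 0)ᵀ
v_2 = (0, 0, -1, -1, -1)ᵀ
v_3 = (0, 1, 1, 0, 0)ᵀ

Let N = A − (-4)·I. We want v_3 with N^3 v_3 = 0 but N^2 v_3 ≠ 0; then v_{j-1} := N · v_j for j = 3, …, 2.

Pick v_3 = (0, 1, 1, 0, 0)ᵀ.
Then v_2 = N · v_3 = (0, 0, -1, -1, -1)ᵀ.
Then v_1 = N · v_2 = (1, 0, 0, 1, 0)ᵀ.

Sanity check: (A − (-4)·I) v_1 = (0, 0, 0, 0, 0)ᵀ = 0. ✓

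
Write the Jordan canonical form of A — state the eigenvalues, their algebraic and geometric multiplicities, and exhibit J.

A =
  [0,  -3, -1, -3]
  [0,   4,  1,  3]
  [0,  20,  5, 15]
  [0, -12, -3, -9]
J_3(0) ⊕ J_1(0)

The characteristic polynomial is
  det(x·I − A) = x^4

Eigenvalues and multiplicities (the geometric multiplicity of λ is n − rank(A − λI), which equals the number of Jordan blocks for λ):
  λ = 0: algebraic multiplicity = 4, geometric multiplicity = 2

Determining the block sizes for each eigenvalue:
  λ = 0: with am = 4 and gm = 2, the partition is not yet determined (e.g. several partitions of 4 into 2 parts exist). Let N = A − (0)·I. Computing rank(N^1) = 2, rank(N^2) = 1, rank(N^3) = 0; the number of blocks of size ≥ j is rank(N^{j−1}) − rank(N^j), giving [2, 1, 1]. So we have 1 block(s) of size 3, 1 block(s) of size 1 → block sizes [3, 1]

Assembling the blocks gives a Jordan form
J =
  [0, 1, 0, 0]
  [0, 0, 1, 0]
  [0, 0, 0, 0]
  [0, 0, 0, 0]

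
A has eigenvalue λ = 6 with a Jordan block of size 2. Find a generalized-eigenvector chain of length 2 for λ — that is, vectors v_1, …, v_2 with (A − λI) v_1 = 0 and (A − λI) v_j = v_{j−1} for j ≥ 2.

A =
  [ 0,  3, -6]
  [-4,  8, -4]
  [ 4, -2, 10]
A Jordan chain for λ = 6 of length 2:
v_1 = (-6, -4, 4)ᵀ
v_2 = (1, 0, 0)ᵀ

Let N = A − (6)·I. We want v_2 with N^2 v_2 = 0 but N^1 v_2 ≠ 0; then v_{j-1} := N · v_j for j = 2, …, 2.

Pick v_2 = (1, 0, 0)ᵀ.
Then v_1 = N · v_2 = (-6, -4, 4)ᵀ.

Sanity check: (A − (6)·I) v_1 = (0, 0, 0)ᵀ = 0. ✓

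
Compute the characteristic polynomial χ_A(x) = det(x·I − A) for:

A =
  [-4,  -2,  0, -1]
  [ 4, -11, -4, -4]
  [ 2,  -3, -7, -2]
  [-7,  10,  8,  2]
x^4 + 20*x^3 + 150*x^2 + 500*x + 625

Expanding det(x·I − A) (e.g. by cofactor expansion or by noting that A is similar to its Jordan form J, which has the same characteristic polynomial as A) gives
  χ_A(x) = x^4 + 20*x^3 + 150*x^2 + 500*x + 625
which factors as (x + 5)^4. The eigenvalues (with algebraic multiplicities) are λ = -5 with multiplicity 4.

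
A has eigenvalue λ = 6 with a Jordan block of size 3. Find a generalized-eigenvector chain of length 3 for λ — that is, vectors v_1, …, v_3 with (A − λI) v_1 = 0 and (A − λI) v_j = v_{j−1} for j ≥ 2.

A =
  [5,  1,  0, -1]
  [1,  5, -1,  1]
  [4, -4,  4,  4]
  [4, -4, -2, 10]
A Jordan chain for λ = 6 of length 3:
v_1 = (-2, -2, 0, 0)ᵀ
v_2 = (-1, 1, 4, 4)ᵀ
v_3 = (1, 0, 0, 0)ᵀ

Let N = A − (6)·I. We want v_3 with N^3 v_3 = 0 but N^2 v_3 ≠ 0; then v_{j-1} := N · v_j for j = 3, …, 2.

Pick v_3 = (1, 0, 0, 0)ᵀ.
Then v_2 = N · v_3 = (-1, 1, 4, 4)ᵀ.
Then v_1 = N · v_2 = (-2, -2, 0, 0)ᵀ.

Sanity check: (A − (6)·I) v_1 = (0, 0, 0, 0)ᵀ = 0. ✓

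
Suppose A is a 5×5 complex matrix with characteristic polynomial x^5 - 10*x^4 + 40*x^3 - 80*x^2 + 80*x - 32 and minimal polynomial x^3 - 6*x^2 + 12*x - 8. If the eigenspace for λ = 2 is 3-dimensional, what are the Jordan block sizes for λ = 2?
Block sizes for λ = 2: [3, 1, 1]

Step 1 — from the characteristic polynomial, algebraic multiplicity of λ = 2 is 5. From dim ker(A − (2)·I) = 3, there are exactly 3 Jordan blocks for λ = 2.
Step 2 — from the minimal polynomial, the factor (x − 2)^3 tells us the largest block for λ = 2 has size 3.
Step 3 — with total size 5, 3 blocks, and largest block 3, the block sizes (in nonincreasing order) are [3, 1, 1].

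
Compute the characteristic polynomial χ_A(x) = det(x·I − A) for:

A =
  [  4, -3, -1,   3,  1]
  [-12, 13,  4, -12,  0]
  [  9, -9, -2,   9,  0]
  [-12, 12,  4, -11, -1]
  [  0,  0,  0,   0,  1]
x^5 - 5*x^4 + 10*x^3 - 10*x^2 + 5*x - 1

Expanding det(x·I − A) (e.g. by cofactor expansion or by noting that A is similar to its Jordan form J, which has the same characteristic polynomial as A) gives
  χ_A(x) = x^5 - 5*x^4 + 10*x^3 - 10*x^2 + 5*x - 1
which factors as (x - 1)^5. The eigenvalues (with algebraic multiplicities) are λ = 1 with multiplicity 5.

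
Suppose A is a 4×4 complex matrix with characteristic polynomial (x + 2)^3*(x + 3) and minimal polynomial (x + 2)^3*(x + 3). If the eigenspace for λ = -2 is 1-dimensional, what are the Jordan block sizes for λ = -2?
Block sizes for λ = -2: [3]

Step 1 — from the characteristic polynomial, algebraic multiplicity of λ = -2 is 3. From dim ker(A − (-2)·I) = 1, there are exactly 1 Jordan blocks for λ = -2.
Step 2 — from the minimal polynomial, the factor (x + 2)^3 tells us the largest block for λ = -2 has size 3.
Step 3 — with total size 3, 1 blocks, and largest block 3, the block sizes (in nonincreasing order) are [3].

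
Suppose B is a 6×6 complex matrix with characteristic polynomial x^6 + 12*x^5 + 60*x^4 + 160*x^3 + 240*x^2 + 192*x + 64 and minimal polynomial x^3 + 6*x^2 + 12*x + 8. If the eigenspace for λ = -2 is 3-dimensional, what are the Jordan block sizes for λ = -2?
Block sizes for λ = -2: [3, 2, 1]

Step 1 — from the characteristic polynomial, algebraic multiplicity of λ = -2 is 6. From dim ker(B − (-2)·I) = 3, there are exactly 3 Jordan blocks for λ = -2.
Step 2 — from the minimal polynomial, the factor (x + 2)^3 tells us the largest block for λ = -2 has size 3.
Step 3 — with total size 6, 3 blocks, and largest block 3, the block sizes (in nonincreasing order) are [3, 2, 1].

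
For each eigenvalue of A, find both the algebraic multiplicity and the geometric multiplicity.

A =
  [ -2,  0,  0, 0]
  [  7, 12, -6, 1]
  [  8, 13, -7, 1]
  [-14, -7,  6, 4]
λ = -2: alg = 1, geom = 1; λ = -1: alg = 1, geom = 1; λ = 5: alg = 2, geom = 1

Step 1 — factor the characteristic polynomial to read off the algebraic multiplicities:
  χ_A(x) = (x - 5)^2*(x + 1)*(x + 2)

Step 2 — compute geometric multiplicities via the rank-nullity identity g(λ) = n − rank(A − λI):
  rank(A − (-2)·I) = 3, so dim ker(A − (-2)·I) = n − 3 = 1
  rank(A − (-1)·I) = 3, so dim ker(A − (-1)·I) = n − 3 = 1
  rank(A − (5)·I) = 3, so dim ker(A − (5)·I) = n − 3 = 1

Summary:
  λ = -2: algebraic multiplicity = 1, geometric multiplicity = 1
  λ = -1: algebraic multiplicity = 1, geometric multiplicity = 1
  λ = 5: algebraic multiplicity = 2, geometric multiplicity = 1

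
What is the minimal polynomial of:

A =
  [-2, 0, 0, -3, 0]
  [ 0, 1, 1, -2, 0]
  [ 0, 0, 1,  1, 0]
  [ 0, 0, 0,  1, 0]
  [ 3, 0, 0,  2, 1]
x^4 - x^3 - 3*x^2 + 5*x - 2

The characteristic polynomial is χ_A(x) = (x - 1)^4*(x + 2), so the eigenvalues are known. The minimal polynomial is
  m_A(x) = Π_λ (x − λ)^{k_λ}
where k_λ is the size of the *largest* Jordan block for λ (equivalently, the smallest k with (A − λI)^k v = 0 for every generalised eigenvector v of λ).

  λ = -2: largest Jordan block has size 1, contributing (x + 2)
  λ = 1: largest Jordan block has size 3, contributing (x − 1)^3

So m_A(x) = (x - 1)^3*(x + 2) = x^4 - x^3 - 3*x^2 + 5*x - 2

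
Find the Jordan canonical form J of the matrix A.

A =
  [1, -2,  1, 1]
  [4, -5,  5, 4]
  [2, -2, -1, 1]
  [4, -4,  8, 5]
J_3(-1) ⊕ J_1(3)

The characteristic polynomial is
  det(x·I − A) = x^4 - 6*x^2 - 8*x - 3 = (x - 3)*(x + 1)^3

Eigenvalues and multiplicities (the geometric multiplicity of λ is n − rank(A − λI), which equals the number of Jordan blocks for λ):
  λ = -1: algebraic multiplicity = 3, geometric multiplicity = 1
  λ = 3: algebraic multiplicity = 1, geometric multiplicity = 1

Determining the block sizes for each eigenvalue:
  λ = -1: one block (gm = 1), so the single block has size am = 3 → block sizes [3]
  λ = 3: one block (gm = 1), so the single block has size am = 1 → block sizes [1]

Assembling the blocks gives a Jordan form
J =
  [-1,  1,  0, 0]
  [ 0, -1,  1, 0]
  [ 0,  0, -1, 0]
  [ 0,  0,  0, 3]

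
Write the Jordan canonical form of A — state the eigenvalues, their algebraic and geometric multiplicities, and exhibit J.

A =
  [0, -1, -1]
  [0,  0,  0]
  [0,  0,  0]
J_2(0) ⊕ J_1(0)

The characteristic polynomial is
  det(x·I − A) = x^3

Eigenvalues and multiplicities (the geometric multiplicity of λ is n − rank(A − λI), which equals the number of Jordan blocks for λ):
  λ = 0: algebraic multiplicity = 3, geometric multiplicity = 2

Determining the block sizes for each eigenvalue:
  λ = 0: 2 blocks summing to 3 forces exactly one block of size 2 and the rest size 1 → block sizes [2, 1]

Assembling the blocks gives a Jordan form
J =
  [0, 1, 0]
  [0, 0, 0]
  [0, 0, 0]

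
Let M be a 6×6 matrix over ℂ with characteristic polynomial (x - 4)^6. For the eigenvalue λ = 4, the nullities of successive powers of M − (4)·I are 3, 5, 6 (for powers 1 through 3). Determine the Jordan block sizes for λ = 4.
Block sizes for λ = 4: [3, 2, 1]

From the dimensions of kernels of powers, the number of Jordan blocks of size at least j is d_j − d_{j−1} where d_j = dim ker(N^j) (with d_0 = 0). Computing the differences gives [3, 2, 1].
The number of blocks of size exactly k is (#blocks of size ≥ k) − (#blocks of size ≥ k + 1), so the partition is: 1 block(s) of size 1, 1 block(s) of size 2, 1 block(s) of size 3.
In nonincreasing order the block sizes are [3, 2, 1].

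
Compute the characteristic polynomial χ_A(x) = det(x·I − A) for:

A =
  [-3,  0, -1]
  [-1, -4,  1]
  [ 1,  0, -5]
x^3 + 12*x^2 + 48*x + 64

Expanding det(x·I − A) (e.g. by cofactor expansion or by noting that A is similar to its Jordan form J, which has the same characteristic polynomial as A) gives
  χ_A(x) = x^3 + 12*x^2 + 48*x + 64
which factors as (x + 4)^3. The eigenvalues (with algebraic multiplicities) are λ = -4 with multiplicity 3.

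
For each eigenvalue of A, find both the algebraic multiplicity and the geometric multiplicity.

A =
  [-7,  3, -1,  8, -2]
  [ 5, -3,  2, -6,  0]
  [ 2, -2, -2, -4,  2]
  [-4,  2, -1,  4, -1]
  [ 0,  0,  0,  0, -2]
λ = -2: alg = 5, geom = 2

Step 1 — factor the characteristic polynomial to read off the algebraic multiplicities:
  χ_A(x) = (x + 2)^5

Step 2 — compute geometric multiplicities via the rank-nullity identity g(λ) = n − rank(A − λI):
  rank(A − (-2)·I) = 3, so dim ker(A − (-2)·I) = n − 3 = 2

Summary:
  λ = -2: algebraic multiplicity = 5, geometric multiplicity = 2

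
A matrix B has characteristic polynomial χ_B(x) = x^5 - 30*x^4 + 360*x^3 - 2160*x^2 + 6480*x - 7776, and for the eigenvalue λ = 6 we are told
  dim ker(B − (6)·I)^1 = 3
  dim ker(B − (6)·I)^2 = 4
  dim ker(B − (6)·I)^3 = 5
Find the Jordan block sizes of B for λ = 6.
Block sizes for λ = 6: [3, 1, 1]

From the dimensions of kernels of powers, the number of Jordan blocks of size at least j is d_j − d_{j−1} where d_j = dim ker(N^j) (with d_0 = 0). Computing the differences gives [3, 1, 1].
The number of blocks of size exactly k is (#blocks of size ≥ k) − (#blocks of size ≥ k + 1), so the partition is: 2 block(s) of size 1, 1 block(s) of size 3.
In nonincreasing order the block sizes are [3, 1, 1].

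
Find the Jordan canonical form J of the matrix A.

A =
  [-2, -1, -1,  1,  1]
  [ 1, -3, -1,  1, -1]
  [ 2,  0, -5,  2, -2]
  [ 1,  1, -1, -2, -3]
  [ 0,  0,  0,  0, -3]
J_3(-3) ⊕ J_1(-3) ⊕ J_1(-3)

The characteristic polynomial is
  det(x·I − A) = x^5 + 15*x^4 + 90*x^3 + 270*x^2 + 405*x + 243 = (x + 3)^5

Eigenvalues and multiplicities (the geometric multiplicity of λ is n − rank(A − λI), which equals the number of Jordan blocks for λ):
  λ = -3: algebraic multiplicity = 5, geometric multiplicity = 3

Determining the block sizes for each eigenvalue:
  λ = -3: with am = 5 and gm = 3, the partition is not yet determined (e.g. several partitions of 5 into 3 parts exist). Let N = A − (-3)·I. Computing rank(N^1) = 2, rank(N^2) = 1, rank(N^3) = 0; the number of blocks of size ≥ j is rank(N^{j−1}) − rank(N^j), giving [3, 1, 1]. So we have 1 block(s) of size 3, 2 block(s) of size 1 → block sizes [3, 1, 1]

Assembling the blocks gives a Jordan form
J =
  [-3,  1,  0,  0,  0]
  [ 0, -3,  1,  0,  0]
  [ 0,  0, -3,  0,  0]
  [ 0,  0,  0, -3,  0]
  [ 0,  0,  0,  0, -3]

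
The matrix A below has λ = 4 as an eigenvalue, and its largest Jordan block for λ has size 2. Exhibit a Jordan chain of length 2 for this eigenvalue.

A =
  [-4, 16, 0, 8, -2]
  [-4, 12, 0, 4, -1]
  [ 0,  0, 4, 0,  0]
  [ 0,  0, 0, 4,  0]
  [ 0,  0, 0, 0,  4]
A Jordan chain for λ = 4 of length 2:
v_1 = (-8, -4, 0, 0, 0)ᵀ
v_2 = (1, 0, 0, 0, 0)ᵀ

Let N = A − (4)·I. We want v_2 with N^2 v_2 = 0 but N^1 v_2 ≠ 0; then v_{j-1} := N · v_j for j = 2, …, 2.

Pick v_2 = (1, 0, 0, 0, 0)ᵀ.
Then v_1 = N · v_2 = (-8, -4, 0, 0, 0)ᵀ.

Sanity check: (A − (4)·I) v_1 = (0, 0, 0, 0, 0)ᵀ = 0. ✓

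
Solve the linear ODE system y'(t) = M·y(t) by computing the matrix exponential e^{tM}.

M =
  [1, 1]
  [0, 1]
e^{tM} =
  [exp(t), t*exp(t)]
  [0, exp(t)]

Strategy: write M = P · J · P⁻¹ where J is a Jordan canonical form, so e^{tM} = P · e^{tJ} · P⁻¹, and e^{tJ} can be computed block-by-block.

M has Jordan form
J =
  [1, 1]
  [0, 1]
(up to reordering of blocks).

Per-block formulas:
  For a 2×2 Jordan block J_2(1): exp(t · J_2(1)) = e^(1t)·(I + t·N), where N is the 2×2 nilpotent shift.

After assembling e^{tJ} and conjugating by P, we get:

e^{tM} =
  [exp(t), t*exp(t)]
  [0, exp(t)]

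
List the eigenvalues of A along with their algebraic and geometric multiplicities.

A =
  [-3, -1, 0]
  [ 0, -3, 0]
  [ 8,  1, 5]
λ = -3: alg = 2, geom = 1; λ = 5: alg = 1, geom = 1

Step 1 — factor the characteristic polynomial to read off the algebraic multiplicities:
  χ_A(x) = (x - 5)*(x + 3)^2

Step 2 — compute geometric multiplicities via the rank-nullity identity g(λ) = n − rank(A − λI):
  rank(A − (-3)·I) = 2, so dim ker(A − (-3)·I) = n − 2 = 1
  rank(A − (5)·I) = 2, so dim ker(A − (5)·I) = n − 2 = 1

Summary:
  λ = -3: algebraic multiplicity = 2, geometric multiplicity = 1
  λ = 5: algebraic multiplicity = 1, geometric multiplicity = 1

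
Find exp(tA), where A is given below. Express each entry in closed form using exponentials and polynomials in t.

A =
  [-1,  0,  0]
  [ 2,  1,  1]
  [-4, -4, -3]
e^{tA} =
  [exp(-t), 0, 0]
  [2*t*exp(-t), 2*t*exp(-t) + exp(-t), t*exp(-t)]
  [-4*t*exp(-t), -4*t*exp(-t), -2*t*exp(-t) + exp(-t)]

Strategy: write A = P · J · P⁻¹ where J is a Jordan canonical form, so e^{tA} = P · e^{tJ} · P⁻¹, and e^{tJ} can be computed block-by-block.

A has Jordan form
J =
  [-1,  1,  0]
  [ 0, -1,  0]
  [ 0,  0, -1]
(up to reordering of blocks).

Per-block formulas:
  For a 2×2 Jordan block J_2(-1): exp(t · J_2(-1)) = e^(-1t)·(I + t·N), where N is the 2×2 nilpotent shift.
  For a 1×1 block at λ = -1: exp(t · [-1]) = [e^(-1t)].

After assembling e^{tJ} and conjugating by P, we get:

e^{tA} =
  [exp(-t), 0, 0]
  [2*t*exp(-t), 2*t*exp(-t) + exp(-t), t*exp(-t)]
  [-4*t*exp(-t), -4*t*exp(-t), -2*t*exp(-t) + exp(-t)]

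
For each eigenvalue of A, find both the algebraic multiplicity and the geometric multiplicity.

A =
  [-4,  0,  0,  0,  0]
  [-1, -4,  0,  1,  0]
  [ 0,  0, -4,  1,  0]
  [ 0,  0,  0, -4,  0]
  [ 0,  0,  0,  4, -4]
λ = -4: alg = 5, geom = 3

Step 1 — factor the characteristic polynomial to read off the algebraic multiplicities:
  χ_A(x) = (x + 4)^5

Step 2 — compute geometric multiplicities via the rank-nullity identity g(λ) = n − rank(A − λI):
  rank(A − (-4)·I) = 2, so dim ker(A − (-4)·I) = n − 2 = 3

Summary:
  λ = -4: algebraic multiplicity = 5, geometric multiplicity = 3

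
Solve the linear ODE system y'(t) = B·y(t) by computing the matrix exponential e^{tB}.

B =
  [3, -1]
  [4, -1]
e^{tB} =
  [2*t*exp(t) + exp(t), -t*exp(t)]
  [4*t*exp(t), -2*t*exp(t) + exp(t)]

Strategy: write B = P · J · P⁻¹ where J is a Jordan canonical form, so e^{tB} = P · e^{tJ} · P⁻¹, and e^{tJ} can be computed block-by-block.

B has Jordan form
J =
  [1, 1]
  [0, 1]
(up to reordering of blocks).

Per-block formulas:
  For a 2×2 Jordan block J_2(1): exp(t · J_2(1)) = e^(1t)·(I + t·N), where N is the 2×2 nilpotent shift.

After assembling e^{tJ} and conjugating by P, we get:

e^{tB} =
  [2*t*exp(t) + exp(t), -t*exp(t)]
  [4*t*exp(t), -2*t*exp(t) + exp(t)]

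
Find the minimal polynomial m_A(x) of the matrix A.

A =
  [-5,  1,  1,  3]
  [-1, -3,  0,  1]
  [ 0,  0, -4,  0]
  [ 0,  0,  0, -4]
x^3 + 12*x^2 + 48*x + 64

The characteristic polynomial is χ_A(x) = (x + 4)^4, so the eigenvalues are known. The minimal polynomial is
  m_A(x) = Π_λ (x − λ)^{k_λ}
where k_λ is the size of the *largest* Jordan block for λ (equivalently, the smallest k with (A − λI)^k v = 0 for every generalised eigenvector v of λ).

  λ = -4: largest Jordan block has size 3, contributing (x + 4)^3

So m_A(x) = (x + 4)^3 = x^3 + 12*x^2 + 48*x + 64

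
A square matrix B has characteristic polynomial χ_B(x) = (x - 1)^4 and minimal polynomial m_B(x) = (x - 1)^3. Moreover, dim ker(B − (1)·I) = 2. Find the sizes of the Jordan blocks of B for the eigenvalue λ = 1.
Block sizes for λ = 1: [3, 1]

Step 1 — from the characteristic polynomial, algebraic multiplicity of λ = 1 is 4. From dim ker(B − (1)·I) = 2, there are exactly 2 Jordan blocks for λ = 1.
Step 2 — from the minimal polynomial, the factor (x − 1)^3 tells us the largest block for λ = 1 has size 3.
Step 3 — with total size 4, 2 blocks, and largest block 3, the block sizes (in nonincreasing order) are [3, 1].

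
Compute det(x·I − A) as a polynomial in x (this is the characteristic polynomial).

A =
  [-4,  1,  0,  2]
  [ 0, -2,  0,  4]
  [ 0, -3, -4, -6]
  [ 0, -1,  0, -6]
x^4 + 16*x^3 + 96*x^2 + 256*x + 256

Expanding det(x·I − A) (e.g. by cofactor expansion or by noting that A is similar to its Jordan form J, which has the same characteristic polynomial as A) gives
  χ_A(x) = x^4 + 16*x^3 + 96*x^2 + 256*x + 256
which factors as (x + 4)^4. The eigenvalues (with algebraic multiplicities) are λ = -4 with multiplicity 4.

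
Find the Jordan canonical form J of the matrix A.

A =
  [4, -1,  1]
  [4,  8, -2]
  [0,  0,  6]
J_2(6) ⊕ J_1(6)

The characteristic polynomial is
  det(x·I − A) = x^3 - 18*x^2 + 108*x - 216 = (x - 6)^3

Eigenvalues and multiplicities (the geometric multiplicity of λ is n − rank(A − λI), which equals the number of Jordan blocks for λ):
  λ = 6: algebraic multiplicity = 3, geometric multiplicity = 2

Determining the block sizes for each eigenvalue:
  λ = 6: 2 blocks summing to 3 forces exactly one block of size 2 and the rest size 1 → block sizes [2, 1]

Assembling the blocks gives a Jordan form
J =
  [6, 1, 0]
  [0, 6, 0]
  [0, 0, 6]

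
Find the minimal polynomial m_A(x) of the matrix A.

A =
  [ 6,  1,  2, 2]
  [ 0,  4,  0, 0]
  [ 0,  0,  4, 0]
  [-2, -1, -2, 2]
x^2 - 8*x + 16

The characteristic polynomial is χ_A(x) = (x - 4)^4, so the eigenvalues are known. The minimal polynomial is
  m_A(x) = Π_λ (x − λ)^{k_λ}
where k_λ is the size of the *largest* Jordan block for λ (equivalently, the smallest k with (A − λI)^k v = 0 for every generalised eigenvector v of λ).

  λ = 4: largest Jordan block has size 2, contributing (x − 4)^2

So m_A(x) = (x - 4)^2 = x^2 - 8*x + 16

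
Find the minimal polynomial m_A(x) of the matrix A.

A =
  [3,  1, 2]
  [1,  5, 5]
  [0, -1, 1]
x^3 - 9*x^2 + 27*x - 27

The characteristic polynomial is χ_A(x) = (x - 3)^3, so the eigenvalues are known. The minimal polynomial is
  m_A(x) = Π_λ (x − λ)^{k_λ}
where k_λ is the size of the *largest* Jordan block for λ (equivalently, the smallest k with (A − λI)^k v = 0 for every generalised eigenvector v of λ).

  λ = 3: largest Jordan block has size 3, contributing (x − 3)^3

So m_A(x) = (x - 3)^3 = x^3 - 9*x^2 + 27*x - 27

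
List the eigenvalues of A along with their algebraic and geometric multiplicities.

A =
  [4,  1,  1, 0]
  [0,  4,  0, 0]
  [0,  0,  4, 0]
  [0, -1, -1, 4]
λ = 4: alg = 4, geom = 3

Step 1 — factor the characteristic polynomial to read off the algebraic multiplicities:
  χ_A(x) = (x - 4)^4

Step 2 — compute geometric multiplicities via the rank-nullity identity g(λ) = n − rank(A − λI):
  rank(A − (4)·I) = 1, so dim ker(A − (4)·I) = n − 1 = 3

Summary:
  λ = 4: algebraic multiplicity = 4, geometric multiplicity = 3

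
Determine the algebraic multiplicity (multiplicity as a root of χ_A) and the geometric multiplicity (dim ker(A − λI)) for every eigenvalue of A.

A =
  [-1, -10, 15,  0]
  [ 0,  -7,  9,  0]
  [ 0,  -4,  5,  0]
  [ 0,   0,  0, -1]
λ = -1: alg = 4, geom = 3

Step 1 — factor the characteristic polynomial to read off the algebraic multiplicities:
  χ_A(x) = (x + 1)^4

Step 2 — compute geometric multiplicities via the rank-nullity identity g(λ) = n − rank(A − λI):
  rank(A − (-1)·I) = 1, so dim ker(A − (-1)·I) = n − 1 = 3

Summary:
  λ = -1: algebraic multiplicity = 4, geometric multiplicity = 3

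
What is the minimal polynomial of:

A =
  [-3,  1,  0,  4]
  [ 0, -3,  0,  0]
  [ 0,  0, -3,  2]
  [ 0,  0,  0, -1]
x^3 + 7*x^2 + 15*x + 9

The characteristic polynomial is χ_A(x) = (x + 1)*(x + 3)^3, so the eigenvalues are known. The minimal polynomial is
  m_A(x) = Π_λ (x − λ)^{k_λ}
where k_λ is the size of the *largest* Jordan block for λ (equivalently, the smallest k with (A − λI)^k v = 0 for every generalised eigenvector v of λ).

  λ = -3: largest Jordan block has size 2, contributing (x + 3)^2
  λ = -1: largest Jordan block has size 1, contributing (x + 1)

So m_A(x) = (x + 1)*(x + 3)^2 = x^3 + 7*x^2 + 15*x + 9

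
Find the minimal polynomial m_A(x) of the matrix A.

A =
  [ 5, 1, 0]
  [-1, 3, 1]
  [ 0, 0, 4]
x^3 - 12*x^2 + 48*x - 64

The characteristic polynomial is χ_A(x) = (x - 4)^3, so the eigenvalues are known. The minimal polynomial is
  m_A(x) = Π_λ (x − λ)^{k_λ}
where k_λ is the size of the *largest* Jordan block for λ (equivalently, the smallest k with (A − λI)^k v = 0 for every generalised eigenvector v of λ).

  λ = 4: largest Jordan block has size 3, contributing (x − 4)^3

So m_A(x) = (x - 4)^3 = x^3 - 12*x^2 + 48*x - 64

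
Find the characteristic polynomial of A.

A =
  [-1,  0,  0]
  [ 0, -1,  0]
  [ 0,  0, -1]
x^3 + 3*x^2 + 3*x + 1

Expanding det(x·I − A) (e.g. by cofactor expansion or by noting that A is similar to its Jordan form J, which has the same characteristic polynomial as A) gives
  χ_A(x) = x^3 + 3*x^2 + 3*x + 1
which factors as (x + 1)^3. The eigenvalues (with algebraic multiplicities) are λ = -1 with multiplicity 3.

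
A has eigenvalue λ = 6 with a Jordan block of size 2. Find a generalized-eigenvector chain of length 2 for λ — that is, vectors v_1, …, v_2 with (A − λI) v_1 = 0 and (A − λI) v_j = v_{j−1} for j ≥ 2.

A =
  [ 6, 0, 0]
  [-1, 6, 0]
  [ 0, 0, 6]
A Jordan chain for λ = 6 of length 2:
v_1 = (0, -1, 0)ᵀ
v_2 = (1, 0, 0)ᵀ

Let N = A − (6)·I. We want v_2 with N^2 v_2 = 0 but N^1 v_2 ≠ 0; then v_{j-1} := N · v_j for j = 2, …, 2.

Pick v_2 = (1, 0, 0)ᵀ.
Then v_1 = N · v_2 = (0, -1, 0)ᵀ.

Sanity check: (A − (6)·I) v_1 = (0, 0, 0)ᵀ = 0. ✓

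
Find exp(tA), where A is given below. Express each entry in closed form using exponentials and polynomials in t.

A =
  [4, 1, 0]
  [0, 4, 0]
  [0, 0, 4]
e^{tA} =
  [exp(4*t), t*exp(4*t), 0]
  [0, exp(4*t), 0]
  [0, 0, exp(4*t)]

Strategy: write A = P · J · P⁻¹ where J is a Jordan canonical form, so e^{tA} = P · e^{tJ} · P⁻¹, and e^{tJ} can be computed block-by-block.

A has Jordan form
J =
  [4, 1, 0]
  [0, 4, 0]
  [0, 0, 4]
(up to reordering of blocks).

Per-block formulas:
  For a 2×2 Jordan block J_2(4): exp(t · J_2(4)) = e^(4t)·(I + t·N), where N is the 2×2 nilpotent shift.
  For a 1×1 block at λ = 4: exp(t · [4]) = [e^(4t)].

After assembling e^{tJ} and conjugating by P, we get:

e^{tA} =
  [exp(4*t), t*exp(4*t), 0]
  [0, exp(4*t), 0]
  [0, 0, exp(4*t)]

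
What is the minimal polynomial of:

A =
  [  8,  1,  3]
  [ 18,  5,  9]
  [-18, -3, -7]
x^2 - 4*x + 4

The characteristic polynomial is χ_A(x) = (x - 2)^3, so the eigenvalues are known. The minimal polynomial is
  m_A(x) = Π_λ (x − λ)^{k_λ}
where k_λ is the size of the *largest* Jordan block for λ (equivalently, the smallest k with (A − λI)^k v = 0 for every generalised eigenvector v of λ).

  λ = 2: largest Jordan block has size 2, contributing (x − 2)^2

So m_A(x) = (x - 2)^2 = x^2 - 4*x + 4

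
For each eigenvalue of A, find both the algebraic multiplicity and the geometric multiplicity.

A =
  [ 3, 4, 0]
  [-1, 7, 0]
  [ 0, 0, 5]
λ = 5: alg = 3, geom = 2

Step 1 — factor the characteristic polynomial to read off the algebraic multiplicities:
  χ_A(x) = (x - 5)^3

Step 2 — compute geometric multiplicities via the rank-nullity identity g(λ) = n − rank(A − λI):
  rank(A − (5)·I) = 1, so dim ker(A − (5)·I) = n − 1 = 2

Summary:
  λ = 5: algebraic multiplicity = 3, geometric multiplicity = 2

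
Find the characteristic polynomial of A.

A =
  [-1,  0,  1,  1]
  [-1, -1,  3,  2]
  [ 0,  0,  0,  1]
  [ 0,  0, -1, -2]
x^4 + 4*x^3 + 6*x^2 + 4*x + 1

Expanding det(x·I − A) (e.g. by cofactor expansion or by noting that A is similar to its Jordan form J, which has the same characteristic polynomial as A) gives
  χ_A(x) = x^4 + 4*x^3 + 6*x^2 + 4*x + 1
which factors as (x + 1)^4. The eigenvalues (with algebraic multiplicities) are λ = -1 with multiplicity 4.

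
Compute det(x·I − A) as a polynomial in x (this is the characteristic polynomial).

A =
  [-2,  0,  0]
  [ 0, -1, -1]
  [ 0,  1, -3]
x^3 + 6*x^2 + 12*x + 8

Expanding det(x·I − A) (e.g. by cofactor expansion or by noting that A is similar to its Jordan form J, which has the same characteristic polynomial as A) gives
  χ_A(x) = x^3 + 6*x^2 + 12*x + 8
which factors as (x + 2)^3. The eigenvalues (with algebraic multiplicities) are λ = -2 with multiplicity 3.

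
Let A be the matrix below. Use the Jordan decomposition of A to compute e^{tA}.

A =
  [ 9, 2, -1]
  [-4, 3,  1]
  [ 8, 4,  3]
e^{tA} =
  [4*t*exp(5*t) + exp(5*t), 2*t*exp(5*t), -t*exp(5*t)]
  [-4*t*exp(5*t), -2*t*exp(5*t) + exp(5*t), t*exp(5*t)]
  [8*t*exp(5*t), 4*t*exp(5*t), -2*t*exp(5*t) + exp(5*t)]

Strategy: write A = P · J · P⁻¹ where J is a Jordan canonical form, so e^{tA} = P · e^{tJ} · P⁻¹, and e^{tJ} can be computed block-by-block.

A has Jordan form
J =
  [5, 1, 0]
  [0, 5, 0]
  [0, 0, 5]
(up to reordering of blocks).

Per-block formulas:
  For a 1×1 block at λ = 5: exp(t · [5]) = [e^(5t)].
  For a 2×2 Jordan block J_2(5): exp(t · J_2(5)) = e^(5t)·(I + t·N), where N is the 2×2 nilpotent shift.

After assembling e^{tJ} and conjugating by P, we get:

e^{tA} =
  [4*t*exp(5*t) + exp(5*t), 2*t*exp(5*t), -t*exp(5*t)]
  [-4*t*exp(5*t), -2*t*exp(5*t) + exp(5*t), t*exp(5*t)]
  [8*t*exp(5*t), 4*t*exp(5*t), -2*t*exp(5*t) + exp(5*t)]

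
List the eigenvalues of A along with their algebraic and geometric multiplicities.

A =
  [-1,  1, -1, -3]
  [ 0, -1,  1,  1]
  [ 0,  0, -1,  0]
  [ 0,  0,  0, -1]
λ = -1: alg = 4, geom = 2

Step 1 — factor the characteristic polynomial to read off the algebraic multiplicities:
  χ_A(x) = (x + 1)^4

Step 2 — compute geometric multiplicities via the rank-nullity identity g(λ) = n − rank(A − λI):
  rank(A − (-1)·I) = 2, so dim ker(A − (-1)·I) = n − 2 = 2

Summary:
  λ = -1: algebraic multiplicity = 4, geometric multiplicity = 2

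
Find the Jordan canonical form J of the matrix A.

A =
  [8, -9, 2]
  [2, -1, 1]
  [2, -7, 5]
J_3(4)

The characteristic polynomial is
  det(x·I − A) = x^3 - 12*x^2 + 48*x - 64 = (x - 4)^3

Eigenvalues and multiplicities (the geometric multiplicity of λ is n − rank(A − λI), which equals the number of Jordan blocks for λ):
  λ = 4: algebraic multiplicity = 3, geometric multiplicity = 1

Determining the block sizes for each eigenvalue:
  λ = 4: one block (gm = 1), so the single block has size am = 3 → block sizes [3]

Assembling the blocks gives a Jordan form
J =
  [4, 1, 0]
  [0, 4, 1]
  [0, 0, 4]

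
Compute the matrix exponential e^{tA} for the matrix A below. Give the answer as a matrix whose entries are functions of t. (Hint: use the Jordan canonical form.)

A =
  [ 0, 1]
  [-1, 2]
e^{tA} =
  [-t*exp(t) + exp(t), t*exp(t)]
  [-t*exp(t), t*exp(t) + exp(t)]

Strategy: write A = P · J · P⁻¹ where J is a Jordan canonical form, so e^{tA} = P · e^{tJ} · P⁻¹, and e^{tJ} can be computed block-by-block.

A has Jordan form
J =
  [1, 1]
  [0, 1]
(up to reordering of blocks).

Per-block formulas:
  For a 2×2 Jordan block J_2(1): exp(t · J_2(1)) = e^(1t)·(I + t·N), where N is the 2×2 nilpotent shift.

After assembling e^{tJ} and conjugating by P, we get:

e^{tA} =
  [-t*exp(t) + exp(t), t*exp(t)]
  [-t*exp(t), t*exp(t) + exp(t)]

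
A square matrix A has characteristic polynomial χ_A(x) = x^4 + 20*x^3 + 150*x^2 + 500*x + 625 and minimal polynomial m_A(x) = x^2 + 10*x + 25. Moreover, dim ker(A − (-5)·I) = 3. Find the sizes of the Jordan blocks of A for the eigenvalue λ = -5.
Block sizes for λ = -5: [2, 1, 1]

Step 1 — from the characteristic polynomial, algebraic multiplicity of λ = -5 is 4. From dim ker(A − (-5)·I) = 3, there are exactly 3 Jordan blocks for λ = -5.
Step 2 — from the minimal polynomial, the factor (x + 5)^2 tells us the largest block for λ = -5 has size 2.
Step 3 — with total size 4, 3 blocks, and largest block 2, the block sizes (in nonincreasing order) are [2, 1, 1].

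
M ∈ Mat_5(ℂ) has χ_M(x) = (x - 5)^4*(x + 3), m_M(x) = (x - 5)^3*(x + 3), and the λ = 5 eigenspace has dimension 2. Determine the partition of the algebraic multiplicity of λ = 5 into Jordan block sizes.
Block sizes for λ = 5: [3, 1]

Step 1 — from the characteristic polynomial, algebraic multiplicity of λ = 5 is 4. From dim ker(M − (5)·I) = 2, there are exactly 2 Jordan blocks for λ = 5.
Step 2 — from the minimal polynomial, the factor (x − 5)^3 tells us the largest block for λ = 5 has size 3.
Step 3 — with total size 4, 2 blocks, and largest block 3, the block sizes (in nonincreasing order) are [3, 1].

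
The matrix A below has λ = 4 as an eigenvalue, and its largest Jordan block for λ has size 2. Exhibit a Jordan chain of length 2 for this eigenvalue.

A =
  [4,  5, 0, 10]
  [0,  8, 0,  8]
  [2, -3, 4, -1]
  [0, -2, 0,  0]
A Jordan chain for λ = 4 of length 2:
v_1 = (0, 0, 2, 0)ᵀ
v_2 = (1, 0, 0, 0)ᵀ

Let N = A − (4)·I. We want v_2 with N^2 v_2 = 0 but N^1 v_2 ≠ 0; then v_{j-1} := N · v_j for j = 2, …, 2.

Pick v_2 = (1, 0, 0, 0)ᵀ.
Then v_1 = N · v_2 = (0, 0, 2, 0)ᵀ.

Sanity check: (A − (4)·I) v_1 = (0, 0, 0, 0)ᵀ = 0. ✓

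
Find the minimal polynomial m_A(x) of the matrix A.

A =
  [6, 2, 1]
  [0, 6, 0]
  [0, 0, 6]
x^2 - 12*x + 36

The characteristic polynomial is χ_A(x) = (x - 6)^3, so the eigenvalues are known. The minimal polynomial is
  m_A(x) = Π_λ (x − λ)^{k_λ}
where k_λ is the size of the *largest* Jordan block for λ (equivalently, the smallest k with (A − λI)^k v = 0 for every generalised eigenvector v of λ).

  λ = 6: largest Jordan block has size 2, contributing (x − 6)^2

So m_A(x) = (x - 6)^2 = x^2 - 12*x + 36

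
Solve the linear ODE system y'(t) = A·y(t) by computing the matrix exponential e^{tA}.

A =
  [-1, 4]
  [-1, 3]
e^{tA} =
  [-2*t*exp(t) + exp(t), 4*t*exp(t)]
  [-t*exp(t), 2*t*exp(t) + exp(t)]

Strategy: write A = P · J · P⁻¹ where J is a Jordan canonical form, so e^{tA} = P · e^{tJ} · P⁻¹, and e^{tJ} can be computed block-by-block.

A has Jordan form
J =
  [1, 1]
  [0, 1]
(up to reordering of blocks).

Per-block formulas:
  For a 2×2 Jordan block J_2(1): exp(t · J_2(1)) = e^(1t)·(I + t·N), where N is the 2×2 nilpotent shift.

After assembling e^{tJ} and conjugating by P, we get:

e^{tA} =
  [-2*t*exp(t) + exp(t), 4*t*exp(t)]
  [-t*exp(t), 2*t*exp(t) + exp(t)]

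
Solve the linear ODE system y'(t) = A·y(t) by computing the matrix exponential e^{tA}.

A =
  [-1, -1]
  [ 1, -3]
e^{tA} =
  [t*exp(-2*t) + exp(-2*t), -t*exp(-2*t)]
  [t*exp(-2*t), -t*exp(-2*t) + exp(-2*t)]

Strategy: write A = P · J · P⁻¹ where J is a Jordan canonical form, so e^{tA} = P · e^{tJ} · P⁻¹, and e^{tJ} can be computed block-by-block.

A has Jordan form
J =
  [-2,  1]
  [ 0, -2]
(up to reordering of blocks).

Per-block formulas:
  For a 2×2 Jordan block J_2(-2): exp(t · J_2(-2)) = e^(-2t)·(I + t·N), where N is the 2×2 nilpotent shift.

After assembling e^{tJ} and conjugating by P, we get:

e^{tA} =
  [t*exp(-2*t) + exp(-2*t), -t*exp(-2*t)]
  [t*exp(-2*t), -t*exp(-2*t) + exp(-2*t)]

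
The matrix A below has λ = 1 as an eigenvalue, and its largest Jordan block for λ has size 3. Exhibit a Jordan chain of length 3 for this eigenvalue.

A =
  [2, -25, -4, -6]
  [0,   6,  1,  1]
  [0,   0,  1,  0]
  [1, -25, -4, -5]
A Jordan chain for λ = 1 of length 3:
v_1 = (-5, 1, 0, -5)ᵀ
v_2 = (1, 0, 0, 1)ᵀ
v_3 = (1, 0, 0, 0)ᵀ

Let N = A − (1)·I. We want v_3 with N^3 v_3 = 0 but N^2 v_3 ≠ 0; then v_{j-1} := N · v_j for j = 3, …, 2.

Pick v_3 = (1, 0, 0, 0)ᵀ.
Then v_2 = N · v_3 = (1, 0, 0, 1)ᵀ.
Then v_1 = N · v_2 = (-5, 1, 0, -5)ᵀ.

Sanity check: (A − (1)·I) v_1 = (0, 0, 0, 0)ᵀ = 0. ✓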